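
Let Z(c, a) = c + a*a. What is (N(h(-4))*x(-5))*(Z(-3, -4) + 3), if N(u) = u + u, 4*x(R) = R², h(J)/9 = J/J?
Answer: 1800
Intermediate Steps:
h(J) = 9 (h(J) = 9*(J/J) = 9*1 = 9)
Z(c, a) = c + a²
x(R) = R²/4
N(u) = 2*u
(N(h(-4))*x(-5))*(Z(-3, -4) + 3) = ((2*9)*((¼)*(-5)²))*((-3 + (-4)²) + 3) = (18*((¼)*25))*((-3 + 16) + 3) = (18*(25/4))*(13 + 3) = (225/2)*16 = 1800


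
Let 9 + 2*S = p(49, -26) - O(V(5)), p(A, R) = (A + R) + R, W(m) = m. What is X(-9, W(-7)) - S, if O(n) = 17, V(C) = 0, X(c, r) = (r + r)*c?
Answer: 281/2 ≈ 140.50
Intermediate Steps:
p(A, R) = A + 2*R
X(c, r) = 2*c*r (X(c, r) = (2*r)*c = 2*c*r)
S = -29/2 (S = -9/2 + ((49 + 2*(-26)) - 1*17)/2 = -9/2 + ((49 - 52) - 17)/2 = -9/2 + (-3 - 17)/2 = -9/2 + (½)*(-20) = -9/2 - 10 = -29/2 ≈ -14.500)
X(-9, W(-7)) - S = 2*(-9)*(-7) - 1*(-29/2) = 126 + 29/2 = 281/2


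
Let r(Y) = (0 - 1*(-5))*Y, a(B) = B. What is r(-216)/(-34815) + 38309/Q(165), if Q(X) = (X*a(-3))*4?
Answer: -8070239/417780 ≈ -19.317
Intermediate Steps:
Q(X) = -12*X (Q(X) = (X*(-3))*4 = -3*X*4 = -12*X)
r(Y) = 5*Y (r(Y) = (0 + 5)*Y = 5*Y)
r(-216)/(-34815) + 38309/Q(165) = (5*(-216))/(-34815) + 38309/((-12*165)) = -1080*(-1/34815) + 38309/(-1980) = 72/2321 + 38309*(-1/1980) = 72/2321 - 38309/1980 = -8070239/417780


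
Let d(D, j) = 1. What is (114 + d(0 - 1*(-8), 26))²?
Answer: 13225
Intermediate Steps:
(114 + d(0 - 1*(-8), 26))² = (114 + 1)² = 115² = 13225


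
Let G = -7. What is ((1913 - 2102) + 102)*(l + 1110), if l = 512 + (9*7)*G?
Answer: -102747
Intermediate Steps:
l = 71 (l = 512 + (9*7)*(-7) = 512 + 63*(-7) = 512 - 441 = 71)
((1913 - 2102) + 102)*(l + 1110) = ((1913 - 2102) + 102)*(71 + 1110) = (-189 + 102)*1181 = -87*1181 = -102747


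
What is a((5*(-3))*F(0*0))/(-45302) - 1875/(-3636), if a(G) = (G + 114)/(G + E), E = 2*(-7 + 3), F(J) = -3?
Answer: 523708021/1015761444 ≈ 0.51558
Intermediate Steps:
E = -8 (E = 2*(-4) = -8)
a(G) = (114 + G)/(-8 + G) (a(G) = (G + 114)/(G - 8) = (114 + G)/(-8 + G))
a((5*(-3))*F(0*0))/(-45302) - 1875/(-3636) = ((114 + (5*(-3))*(-3))/(-8 + (5*(-3))*(-3)))/(-45302) - 1875/(-3636) = ((114 - 15*(-3))/(-8 - 15*(-3)))*(-1/45302) - 1875*(-1/3636) = ((114 + 45)/(-8 + 45))*(-1/45302) + 625/1212 = (159/37)*(-1/45302) + 625/1212 = -159/1676174 + 625/1212 = 523708021/1015761444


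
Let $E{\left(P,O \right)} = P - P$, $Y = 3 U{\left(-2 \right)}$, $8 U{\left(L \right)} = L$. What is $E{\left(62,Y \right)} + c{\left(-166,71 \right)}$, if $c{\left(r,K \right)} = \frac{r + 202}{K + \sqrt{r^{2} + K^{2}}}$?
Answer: $- \frac{639}{6889} + \frac{9 \sqrt{32597}}{6889} \approx 0.14311$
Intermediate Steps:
$U{\left(L \right)} = \frac{L}{8}$
$c{\left(r,K \right)} = \frac{202 + r}{K + \sqrt{K^{2} + r^{2}}}$
$Y = - \frac{3}{4}$ ($Y = 3 \cdot \frac{1}{8} \left(-2\right) = 3 \left(- \frac{1}{4}\right) = - \frac{3}{4} \approx -0.75$)
$E{\left(P,O \right)} = 0$
$E{\left(62,Y \right)} + c{\left(-166,71 \right)} = 0 + \frac{202 - 166}{71 + \sqrt{71^{2} + \left(-166\right)^{2}}} = 0 + \frac{1}{71 + \sqrt{5041 + 27556}} \cdot 36 = 0 + \frac{1}{71 + \sqrt{32597}} \cdot 36 = 0 + \frac{36}{71 + \sqrt{32597}} = \frac{36}{71 + \sqrt{32597}}$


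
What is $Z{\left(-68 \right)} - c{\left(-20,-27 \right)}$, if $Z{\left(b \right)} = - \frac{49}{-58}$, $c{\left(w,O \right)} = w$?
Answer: $\frac{1209}{58} \approx 20.845$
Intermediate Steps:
$Z{\left(b \right)} = \frac{49}{58}$ ($Z{\left(b \right)} = \left(-49\right) \left(- \frac{1}{58}\right) = \frac{49}{58}$)
$Z{\left(-68 \right)} - c{\left(-20,-27 \right)} = \frac{49}{58} - -20 = \frac{49}{58} + 20 = \frac{1209}{58}$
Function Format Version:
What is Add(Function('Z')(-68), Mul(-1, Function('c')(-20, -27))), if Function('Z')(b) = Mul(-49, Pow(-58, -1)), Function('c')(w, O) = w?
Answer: Rational(1209, 58) ≈ 20.845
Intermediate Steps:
Function('Z')(b) = Rational(49, 58) (Function('Z')(b) = Mul(-49, Rational(-1, 58)) = Rational(49, 58))
Add(Function('Z')(-68), Mul(-1, Function('c')(-20, -27))) = Add(Rational(49, 58), Mul(-1, -20)) = Add(Rational(49, 58), 20) = Rational(1209, 58)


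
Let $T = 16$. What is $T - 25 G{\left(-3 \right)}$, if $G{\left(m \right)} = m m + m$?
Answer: $-134$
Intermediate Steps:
$G{\left(m \right)} = m + m^{2}$ ($G{\left(m \right)} = m^{2} + m = m + m^{2}$)
$T - 25 G{\left(-3 \right)} = 16 - 25 \left(- 3 \left(1 - 3\right)\right) = 16 - 25 \left(\left(-3\right) \left(-2\right)\right) = 16 - 150 = -134$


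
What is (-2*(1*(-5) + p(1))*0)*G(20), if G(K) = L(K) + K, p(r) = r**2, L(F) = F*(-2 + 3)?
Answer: 0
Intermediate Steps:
L(F) = F (L(F) = F*1 = F)
G(K) = 2*K (G(K) = K + K = 2*K)
(-2*(1*(-5) + p(1))*0)*G(20) = (-2*(1*(-5) + 1**2)*0)*(2*20) = (-2*(-5 + 1)*0)*40 = (-2*(-4)*0)*40 = (8*0)*40 = 0*40 = 0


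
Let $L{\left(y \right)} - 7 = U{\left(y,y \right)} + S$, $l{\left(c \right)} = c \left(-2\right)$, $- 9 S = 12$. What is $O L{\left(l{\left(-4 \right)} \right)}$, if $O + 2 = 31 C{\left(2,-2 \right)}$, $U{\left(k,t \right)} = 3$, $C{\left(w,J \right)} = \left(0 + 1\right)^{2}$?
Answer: $\frac{754}{3} \approx 251.33$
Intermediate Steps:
$C{\left(w,J \right)} = 1$ ($C{\left(w,J \right)} = 1^{2} = 1$)
$S = - \frac{4}{3}$ ($S = \left(- \frac{1}{9}\right) 12 = - \frac{4}{3} \approx -1.3333$)
$l{\left(c \right)} = - 2 c$
$L{\left(y \right)} = \frac{26}{3}$ ($L{\left(y \right)} = 7 + \left(3 - \frac{4}{3}\right) = 7 + \frac{5}{3} = \frac{26}{3}$)
$O = 29$ ($O = -2 + 31 \cdot 1 = -2 + 31 = 29$)
$O L{\left(l{\left(-4 \right)} \right)} = 29 \cdot \frac{26}{3} = \frac{754}{3}$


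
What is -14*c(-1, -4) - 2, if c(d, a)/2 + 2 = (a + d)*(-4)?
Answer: -506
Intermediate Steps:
c(d, a) = -4 - 8*a - 8*d (c(d, a) = -4 + 2*((a + d)*(-4)) = -4 + 2*(-4*a - 4*d) = -4 + (-8*a - 8*d) = -4 - 8*a - 8*d)
-14*c(-1, -4) - 2 = -14*(-4 - 8*(-4) - 8*(-1)) - 2 = -14*(-4 + 32 + 8) - 2 = -14*36 - 2 = -504 - 2 = -506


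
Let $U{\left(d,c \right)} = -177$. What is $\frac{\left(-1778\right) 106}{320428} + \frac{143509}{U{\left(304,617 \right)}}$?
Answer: $- \frac{11504415172}{14178939} \approx -811.37$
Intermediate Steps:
$\frac{\left(-1778\right) 106}{320428} + \frac{143509}{U{\left(304,617 \right)}} = \frac{\left(-1778\right) 106}{320428} + \frac{143509}{-177} = \left(-188468\right) \frac{1}{320428} + 143509 \left(- \frac{1}{177}\right) = - \frac{47117}{80107} - \frac{143509}{177} = - \frac{11504415172}{14178939}$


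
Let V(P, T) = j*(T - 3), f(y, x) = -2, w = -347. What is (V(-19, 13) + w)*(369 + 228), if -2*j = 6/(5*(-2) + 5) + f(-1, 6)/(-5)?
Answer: -204771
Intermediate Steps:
j = 2/5 (j = -(6/(5*(-2) + 5) - 2/(-5))/2 = -(6/(-10 + 5) - 2*(-1/5))/2 = -(6/(-5) + 2/5)/2 = -(6*(-1/5) + 2/5)/2 = -(-6/5 + 2/5)/2 = -1/2*(-4/5) = 2/5 ≈ 0.40000)
V(P, T) = -6/5 + 2*T/5 (V(P, T) = 2*(T - 3)/5 = 2*(-3 + T)/5 = -6/5 + 2*T/5)
(V(-19, 13) + w)*(369 + 228) = ((-6/5 + (2/5)*13) - 347)*(369 + 228) = ((-6/5 + 26/5) - 347)*597 = (4 - 347)*597 = -343*597 = -204771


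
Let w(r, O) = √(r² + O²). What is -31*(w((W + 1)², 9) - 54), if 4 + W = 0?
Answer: 1674 - 279*√2 ≈ 1279.4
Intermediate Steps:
W = -4 (W = -4 + 0 = -4)
w(r, O) = √(O² + r²)
-31*(w((W + 1)², 9) - 54) = -31*(√(9² + ((-4 + 1)²)²) - 54) = -31*(√(81 + ((-3)²)²) - 54) = -31*(√(81 + 9²) - 54) = -31*(√(81 + 81) - 54) = -31*(√162 - 54) = -31*(9*√2 - 54) = -31*(-54 + 9*√2) = 1674 - 279*√2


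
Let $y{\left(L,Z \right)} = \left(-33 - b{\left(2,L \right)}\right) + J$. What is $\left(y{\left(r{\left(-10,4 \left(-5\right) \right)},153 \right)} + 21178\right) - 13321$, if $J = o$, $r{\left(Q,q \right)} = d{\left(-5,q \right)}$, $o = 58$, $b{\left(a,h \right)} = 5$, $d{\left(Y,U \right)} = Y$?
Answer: $7877$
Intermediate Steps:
$r{\left(Q,q \right)} = -5$
$J = 58$
$y{\left(L,Z \right)} = 20$ ($y{\left(L,Z \right)} = \left(-33 - 5\right) + 58 = -38 + 58 = 20$)
$\left(y{\left(r{\left(-10,4 \left(-5\right) \right)},153 \right)} + 21178\right) - 13321 = \left(20 + 21178\right) - 13321 = 21198 - 13321 = 7877$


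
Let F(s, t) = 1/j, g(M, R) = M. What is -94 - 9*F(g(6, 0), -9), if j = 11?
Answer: -1043/11 ≈ -94.818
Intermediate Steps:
F(s, t) = 1/11
-94 - 9*F(g(6, 0), -9) = -94 - 9*1/11 = -94 - 9/11 = -1043/11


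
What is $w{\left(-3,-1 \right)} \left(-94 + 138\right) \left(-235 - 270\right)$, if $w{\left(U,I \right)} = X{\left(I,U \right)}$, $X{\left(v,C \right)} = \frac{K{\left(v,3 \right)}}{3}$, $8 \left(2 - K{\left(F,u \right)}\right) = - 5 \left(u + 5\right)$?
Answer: $- \frac{155540}{3} \approx -51847.0$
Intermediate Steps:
$K{\left(F,u \right)} = \frac{41}{8} + \frac{5 u}{8}$ ($K{\left(F,u \right)} = 2 - \frac{\left(-5\right) \left(u + 5\right)}{8} = 2 - \frac{\left(-5\right) \left(5 + u\right)}{8} = 2 - \frac{-25 - 5 u}{8} = 2 + \left(\frac{25}{8} + \frac{5 u}{8}\right) = \frac{41}{8} + \frac{5 u}{8}$)
$X{\left(v,C \right)} = \frac{7}{3}$ ($X{\left(v,C \right)} = \frac{\frac{41}{8} + \frac{5}{8} \cdot 3}{3} = \left(\frac{41}{8} + \frac{15}{8}\right) \frac{1}{3} = 7 \cdot \frac{1}{3} = \frac{7}{3}$)
$w{\left(U,I \right)} = \frac{7}{3}$
$w{\left(-3,-1 \right)} \left(-94 + 138\right) \left(-235 - 270\right) = \frac{7 \left(-94 + 138\right) \left(-235 - 270\right)}{3} = \frac{7 \cdot 44 \left(-505\right)}{3} = \frac{7}{3} \left(-22220\right) = - \frac{155540}{3}$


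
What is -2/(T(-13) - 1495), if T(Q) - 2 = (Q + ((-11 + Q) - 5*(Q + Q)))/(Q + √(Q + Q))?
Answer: 97448/73047213 - 31*I*√26/73047213 ≈ 0.001334 - 2.1639e-6*I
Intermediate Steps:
T(Q) = 2 + (-11 - 8*Q)/(Q + √2*√Q) (T(Q) = 2 + (Q + ((-11 + Q) - 5*(Q + Q)))/(Q + √(Q + Q)) = 2 + (Q + ((-11 + Q) - 10*Q))/(Q + √(2*Q)) = 2 + (Q + ((-11 + Q) - 10*Q))/(Q + √2*√Q) = 2 + (Q + (-11 - 9*Q))/(Q + √2*√Q) = 2 + (-11 - 8*Q)/(Q + √2*√Q))
-2/(T(-13) - 1495) = -2/((-11 - 6*(-13) + 2*√2*√(-13))/(-13 + √2*√(-13)) - 1495) = -2/((-11 + 78 + 2*√2*(I*√13))/(-13 + √2*(I*√13)) - 1495) = -2/((-11 + 78 + 2*I*√26)/(-13 + I*√26) - 1495) = -2/((67 + 2*I*√26)/(-13 + I*√26) - 1495) = -2/(-1495 + (67 + 2*I*√26)/(-13 + I*√26))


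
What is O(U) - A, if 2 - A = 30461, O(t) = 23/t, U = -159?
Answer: 4842958/159 ≈ 30459.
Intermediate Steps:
A = -30459 (A = 2 - 1*30461 = 2 - 30461 = -30459)
O(U) - A = 23/(-159) - 1*(-30459) = 23*(-1/159) + 30459 = -23/159 + 30459 = 4842958/159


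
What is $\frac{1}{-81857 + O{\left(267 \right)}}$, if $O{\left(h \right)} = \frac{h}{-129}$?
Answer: $- \frac{43}{3519940} \approx -1.2216 \cdot 10^{-5}$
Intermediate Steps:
$O{\left(h \right)} = - \frac{h}{129}$ ($O{\left(h \right)} = h \left(- \frac{1}{129}\right) = - \frac{h}{129}$)
$\frac{1}{-81857 + O{\left(267 \right)}} = \frac{1}{-81857 - \frac{89}{43}} = \frac{1}{- \frac{3519940}{43}} = - \frac{43}{3519940}$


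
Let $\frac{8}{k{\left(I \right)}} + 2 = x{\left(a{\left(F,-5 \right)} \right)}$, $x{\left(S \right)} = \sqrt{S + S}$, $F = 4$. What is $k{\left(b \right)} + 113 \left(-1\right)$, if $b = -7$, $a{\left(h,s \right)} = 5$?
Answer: $- \frac{331}{3} + \frac{4 \sqrt{10}}{3} \approx -106.12$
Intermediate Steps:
$x{\left(S \right)} = \sqrt{2} \sqrt{S}$ ($x{\left(S \right)} = \sqrt{2 S} = \sqrt{2} \sqrt{S}$)
$k{\left(I \right)} = \frac{8}{-2 + \sqrt{10}}$ ($k{\left(I \right)} = \frac{8}{-2 + \sqrt{2} \sqrt{5}} = \frac{8}{-2 + \sqrt{10}}$)
$k{\left(b \right)} + 113 \left(-1\right) = \left(\frac{8}{3} + \frac{4 \sqrt{10}}{3}\right) + 113 \left(-1\right) = \left(\frac{8}{3} + \frac{4 \sqrt{10}}{3}\right) - 113 = - \frac{331}{3} + \frac{4 \sqrt{10}}{3}$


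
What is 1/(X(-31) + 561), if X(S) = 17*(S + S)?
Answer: -1/493 ≈ -0.0020284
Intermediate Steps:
X(S) = 34*S (X(S) = 17*(2*S) = 34*S)
1/(X(-31) + 561) = 1/(34*(-31) + 561) = 1/(-1054 + 561) = 1/(-493) = -1/493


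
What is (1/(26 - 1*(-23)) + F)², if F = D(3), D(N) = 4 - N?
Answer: 2500/2401 ≈ 1.0412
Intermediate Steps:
F = 1 (F = 4 - 1*3 = 4 - 3 = 1)
(1/(26 - 1*(-23)) + F)² = (1/(26 - 1*(-23)) + 1)² = (1/(26 + 23) + 1)² = (1/49 + 1)² = (50/49)² = 2500/2401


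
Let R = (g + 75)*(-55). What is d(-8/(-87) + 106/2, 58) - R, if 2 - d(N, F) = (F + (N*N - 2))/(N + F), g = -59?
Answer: 143975017/168171 ≈ 856.12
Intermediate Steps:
d(N, F) = 2 - (-2 + F + N²)/(F + N) (d(N, F) = 2 - (F + (N*N - 2))/(N + F) = 2 - (F + (N² - 2))/(F + N) = 2 - (F + (-2 + N²))/(F + N) = 2 - (-2 + F + N²)/(F + N))
R = -880 (R = (-59 + 75)*(-55) = 16*(-55) = -880)
d(-8/(-87) + 106/2, 58) - R = (2 + 58 - (-8/(-87) + 106/2)² + 2*(-8/(-87) + 106/2))/(58 + (-8/(-87) + 106/2)) - 1*(-880) = (2 + 58 - (-8*(-1/87) + 106*(½))² + 2*(-8*(-1/87) + 106*(½)))/(58 + (-8*(-1/87) + 106*(½))) + 880 = (2 + 58 - (8/87 + 53)² + 2*(8/87 + 53))/(58 + (8/87 + 53)) + 880 = (2 + 58 - (4619/87)² + 2*(4619/87))/(58 + 4619/87) + 880 = (2 + 58 - 1*21335161/7569 + 9238/87)/(9665/87) + 880 = 87*(2 + 58 - 21335161/7569 + 9238/87)/9665 + 880 = (87/9665)*(-20077315/7569) + 880 = -4015463/168171 + 880 = 143975017/168171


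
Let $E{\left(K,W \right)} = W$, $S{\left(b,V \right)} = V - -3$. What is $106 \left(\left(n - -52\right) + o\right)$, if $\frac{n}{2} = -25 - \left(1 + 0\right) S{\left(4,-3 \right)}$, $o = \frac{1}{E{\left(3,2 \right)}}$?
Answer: $265$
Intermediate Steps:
$S{\left(b,V \right)} = 3 + V$ ($S{\left(b,V \right)} = V + 3 = 3 + V$)
$o = \frac{1}{2} \approx 0.5$
$n = -50$ ($n = 2 \left(-25 - \left(1 + 0\right) \left(3 - 3\right)\right) = 2 \left(-25 - 1 \cdot 0\right) = 2 \left(-25 - 0\right) = 2 \left(-25 + 0\right) = 2 \left(-25\right) = -50$)
$106 \left(\left(n - -52\right) + o\right) = 106 \left(\left(-50 - -52\right) + \frac{1}{2}\right) = 106 \left(\left(-50 + 52\right) + \frac{1}{2}\right) = 106 \left(2 + \frac{1}{2}\right) = 106 \cdot \frac{5}{2} = 265$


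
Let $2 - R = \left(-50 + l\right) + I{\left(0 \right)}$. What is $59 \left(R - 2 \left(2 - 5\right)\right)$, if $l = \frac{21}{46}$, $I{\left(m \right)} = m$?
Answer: $\frac{156173}{46} \approx 3395.1$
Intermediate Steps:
$l = \frac{21}{46}$ ($l = 21 \cdot \frac{1}{46} = \frac{21}{46} \approx 0.45652$)
$R = \frac{2371}{46}$ ($R = 2 - \left(\left(-50 + \frac{21}{46}\right) + 0\right) = 2 - \left(- \frac{2279}{46} + 0\right) = 2 - - \frac{2279}{46} = 2 + \frac{2279}{46} = \frac{2371}{46} \approx 51.543$)
$59 \left(R - 2 \left(2 - 5\right)\right) = 59 \left(\frac{2371}{46} - 2 \left(2 - 5\right)\right) = 59 \left(\frac{2371}{46} - -6\right) = 59 \left(\frac{2371}{46} + 6\right) = 59 \cdot \frac{2647}{46} = \frac{156173}{46}$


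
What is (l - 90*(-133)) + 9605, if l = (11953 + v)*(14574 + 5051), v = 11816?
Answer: 466488200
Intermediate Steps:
l = 466466625 (l = (11953 + 11816)*(14574 + 5051) = 23769*19625 = 466466625)
(l - 90*(-133)) + 9605 = (466466625 - 90*(-133)) + 9605 = (466466625 + 11970) + 9605 = 466478595 + 9605 = 466488200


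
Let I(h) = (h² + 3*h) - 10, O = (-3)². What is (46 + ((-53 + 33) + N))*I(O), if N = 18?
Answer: 4312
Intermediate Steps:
O = 9
I(h) = -10 + h² + 3*h
(46 + ((-53 + 33) + N))*I(O) = (46 + ((-53 + 33) + 18))*(-10 + 9² + 3*9) = (46 + (-20 + 18))*(-10 + 81 + 27) = (46 - 2)*98 = 44*98 = 4312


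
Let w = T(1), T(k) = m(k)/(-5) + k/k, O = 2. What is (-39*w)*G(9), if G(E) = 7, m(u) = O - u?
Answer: -1092/5 ≈ -218.40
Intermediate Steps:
m(u) = 2 - u
T(k) = 3/5 + k/5 (T(k) = (2 - k)/(-5) + k/k = (2 - k)*(-1/5) + 1 = (-2/5 + k/5) + 1 = 3/5 + k/5)
w = 4/5 (w = 3/5 + (1/5)*1 = 3/5 + 1/5 = 4/5 ≈ 0.80000)
(-39*w)*G(9) = -39*4/5*7 = -156/5*7 = -1092/5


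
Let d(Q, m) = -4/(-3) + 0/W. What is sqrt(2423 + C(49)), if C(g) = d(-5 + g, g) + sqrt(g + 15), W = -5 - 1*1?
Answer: sqrt(21891)/3 ≈ 49.319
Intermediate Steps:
W = -6 (W = -5 - 1 = -6)
d(Q, m) = 4/3 (d(Q, m) = -4/(-3) + 0/(-6) = -4*(-1/3) + 0*(-1/6) = 4/3 + 0 = 4/3)
C(g) = 4/3 + sqrt(15 + g) (C(g) = 4/3 + sqrt(g + 15) = 4/3 + sqrt(15 + g))
sqrt(2423 + C(49)) = sqrt(2423 + (4/3 + sqrt(15 + 49))) = sqrt(2423 + (4/3 + sqrt(64))) = sqrt(2423 + (4/3 + 8)) = sqrt(2423 + 28/3) = sqrt(7297/3) = sqrt(21891)/3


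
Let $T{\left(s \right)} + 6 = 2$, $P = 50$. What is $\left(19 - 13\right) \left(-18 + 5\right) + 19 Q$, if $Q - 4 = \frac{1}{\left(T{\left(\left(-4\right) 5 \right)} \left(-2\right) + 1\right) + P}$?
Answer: $- \frac{99}{59} \approx -1.678$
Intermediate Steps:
$T{\left(s \right)} = -4$ ($T{\left(s \right)} = -6 + 2 = -4$)
$Q = \frac{237}{59}$ ($Q = 4 + \frac{1}{\left(\left(-4\right) \left(-2\right) + 1\right) + 50} = 4 + \frac{1}{\left(8 + 1\right) + 50} = 4 + \frac{1}{9 + 50} = 4 + \frac{1}{59} = \frac{237}{59} \approx 4.017$)
$\left(19 - 13\right) \left(-18 + 5\right) + 19 Q = \left(19 - 13\right) \left(-18 + 5\right) + 19 \cdot \frac{237}{59} = 6 \left(-13\right) + \frac{4503}{59} = -78 + \frac{4503}{59} = - \frac{99}{59}$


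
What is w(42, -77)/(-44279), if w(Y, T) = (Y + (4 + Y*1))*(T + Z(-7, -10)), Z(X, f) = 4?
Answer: 6424/44279 ≈ 0.14508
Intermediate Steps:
w(Y, T) = (4 + T)*(4 + 2*Y) (w(Y, T) = (Y + (4 + Y*1))*(T + 4) = (Y + (4 + Y))*(4 + T) = (4 + 2*Y)*(4 + T) = (4 + T)*(4 + 2*Y))
w(42, -77)/(-44279) = (16 + 4*(-77) + 8*42 + 2*(-77)*42)/(-44279) = (16 - 308 + 336 - 6468)*(-1/44279) = -6424*(-1/44279) = 6424/44279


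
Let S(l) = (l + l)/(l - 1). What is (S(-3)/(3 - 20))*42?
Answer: -63/17 ≈ -3.7059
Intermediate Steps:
S(l) = 2*l/(-1 + l) (S(l) = (2*l)/(-1 + l) = 2*l/(-1 + l))
(S(-3)/(3 - 20))*42 = ((2*(-3)/(-1 - 3))/(3 - 20))*42 = ((2*(-3)/(-4))/(-17))*42 = -2*(-3)*(-1)/(17*4)*42 = -1/17*3/2*42 = -3/34*42 = -63/17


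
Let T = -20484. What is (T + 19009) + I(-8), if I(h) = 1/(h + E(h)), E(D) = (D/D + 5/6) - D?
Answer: -16219/11 ≈ -1474.5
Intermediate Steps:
E(D) = 11/6 - D (E(D) = (1 + 5*(1/6)) - D = (1 + 5/6) - D = 11/6 - D)
I(h) = 6/11 (I(h) = 1/(h + (11/6 - h)) = 1/(11/6) = 6/11)
(T + 19009) + I(-8) = (-20484 + 19009) + 6/11 = -1475 + 6/11 = -16219/11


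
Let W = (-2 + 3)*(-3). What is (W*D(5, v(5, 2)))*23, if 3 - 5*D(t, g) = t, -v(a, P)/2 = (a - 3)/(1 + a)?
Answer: 138/5 ≈ 27.600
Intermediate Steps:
v(a, P) = -2*(-3 + a)/(1 + a) (v(a, P) = -2*(a - 3)/(1 + a) = -2*(-3 + a)/(1 + a))
D(t, g) = 3/5 - t/5
W = -3 (W = 1*(-3) = -3)
(W*D(5, v(5, 2)))*23 = -3*(3/5 - 1/5*5)*23 = -3*(3/5 - 1)*23 = -3*(-2/5)*23 = (6/5)*23 = 138/5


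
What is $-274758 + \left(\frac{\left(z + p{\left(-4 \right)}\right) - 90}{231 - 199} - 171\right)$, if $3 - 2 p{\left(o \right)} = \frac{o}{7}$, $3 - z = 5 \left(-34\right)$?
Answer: $- \frac{123167005}{448} \approx -2.7493 \cdot 10^{5}$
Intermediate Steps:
$z = 173$ ($z = 3 - 5 \left(-34\right) = 3 - -170 = 3 + 170 = 173$)
$p{\left(o \right)} = \frac{3}{2} - \frac{o}{14}$ ($p{\left(o \right)} = \frac{3}{2} - \frac{o \frac{1}{7}}{2} = \frac{3}{2} - \frac{\frac{1}{7} o}{2} = \frac{3}{2} - \frac{o}{14}$)
$-274758 + \left(\frac{\left(z + p{\left(-4 \right)}\right) - 90}{231 - 199} - 171\right) = -274758 - \left(171 - \frac{\left(173 + \left(\frac{3}{2} - - \frac{2}{7}\right)\right) - 90}{231 - 199}\right) = -274758 - \left(171 - \frac{\left(173 + \left(\frac{3}{2} + \frac{2}{7}\right)\right) - 90}{32}\right) = -274758 - \left(171 - \frac{\left(173 + \frac{25}{14}\right) - 90}{32}\right) = -274758 - \left(171 - \frac{\frac{2447}{14} - 90}{32}\right) = -274758 + \left(\frac{1}{32} \cdot \frac{1187}{14} - 171\right) = -274758 + \left(\frac{1187}{448} - 171\right) = -274758 - \frac{75421}{448} = - \frac{123167005}{448}$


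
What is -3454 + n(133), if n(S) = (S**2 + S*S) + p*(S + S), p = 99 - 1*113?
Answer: 28200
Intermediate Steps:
p = -14 (p = 99 - 113 = -14)
n(S) = -28*S + 2*S**2 (n(S) = (S**2 + S*S) - 14*(S + S) = (S**2 + S**2) - 28*S = 2*S**2 - 28*S = -28*S + 2*S**2)
-3454 + n(133) = -3454 + 2*133*(-14 + 133) = -3454 + 2*133*119 = -3454 + 31654 = 28200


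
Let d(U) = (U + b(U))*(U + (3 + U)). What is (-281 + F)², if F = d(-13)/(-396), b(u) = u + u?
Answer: 1398086881/17424 ≈ 80239.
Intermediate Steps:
b(u) = 2*u
d(U) = 3*U*(3 + 2*U) (d(U) = (U + 2*U)*(U + (3 + U)) = (3*U)*(3 + 2*U) = 3*U*(3 + 2*U))
F = -299/132 (F = (3*(-13)*(3 + 2*(-13)))/(-396) = (3*(-13)*(3 - 26))*(-1/396) = (3*(-13)*(-23))*(-1/396) = 897*(-1/396) = -299/132 ≈ -2.2652)
(-281 + F)² = (-281 - 299/132)² = (-37391/132)² = 1398086881/17424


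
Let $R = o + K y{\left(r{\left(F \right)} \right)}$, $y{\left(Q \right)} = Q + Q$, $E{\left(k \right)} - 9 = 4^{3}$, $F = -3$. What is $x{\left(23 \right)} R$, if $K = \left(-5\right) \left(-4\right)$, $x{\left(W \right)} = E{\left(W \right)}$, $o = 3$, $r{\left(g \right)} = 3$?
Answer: $8979$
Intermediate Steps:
$E{\left(k \right)} = 73$ ($E{\left(k \right)} = 9 + 4^{3} = 9 + 64 = 73$)
$x{\left(W \right)} = 73$
$y{\left(Q \right)} = 2 Q$
$K = 20$
$R = 123$ ($R = 3 + 20 \cdot 2 \cdot 3 = 3 + 20 \cdot 6 = 3 + 120 = 123$)
$x{\left(23 \right)} R = 73 \cdot 123 = 8979$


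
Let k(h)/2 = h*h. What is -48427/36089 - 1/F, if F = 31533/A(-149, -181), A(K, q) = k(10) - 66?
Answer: -1531884517/1137994437 ≈ -1.3461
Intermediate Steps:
k(h) = 2*h**2 (k(h) = 2*(h*h) = 2*h**2)
A(K, q) = 134 (A(K, q) = 2*10**2 - 66 = 2*100 - 66 = 200 - 66 = 134)
F = 31533/134 ≈ 235.32
-48427/36089 - 1/F = -48427/36089 - 1/31533/134 = -48427*1/36089 - 1*134/31533 = -48427/36089 - 134/31533 = -1531884517/1137994437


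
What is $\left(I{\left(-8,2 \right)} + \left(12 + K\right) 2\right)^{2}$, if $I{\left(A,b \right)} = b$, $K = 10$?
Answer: $2116$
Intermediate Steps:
$\left(I{\left(-8,2 \right)} + \left(12 + K\right) 2\right)^{2} = \left(2 + \left(12 + 10\right) 2\right)^{2} = \left(2 + 22 \cdot 2\right)^{2} = \left(2 + 44\right)^{2} = 46^{2} = 2116$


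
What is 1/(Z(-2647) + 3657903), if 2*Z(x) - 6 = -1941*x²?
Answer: -2/13592512257 ≈ -1.4714e-10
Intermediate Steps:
Z(x) = 3 - 1941*x²/2 (Z(x) = 3 + (-1941*x²)/2 = 3 - 1941*x²/2)
1/(Z(-2647) + 3657903) = 1/((3 - 1941/2*(-2647)²) + 3657903) = 1/((3 - 1941/2*7006609) + 3657903) = 1/((3 - 13599828069/2) + 3657903) = 1/(-13599828063/2 + 3657903) = 1/(-13592512257/2) = -2/13592512257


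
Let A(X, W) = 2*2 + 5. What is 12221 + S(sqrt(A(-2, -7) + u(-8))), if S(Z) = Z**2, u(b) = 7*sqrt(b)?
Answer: 12230 + 14*I*sqrt(2) ≈ 12230.0 + 19.799*I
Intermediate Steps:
A(X, W) = 9 (A(X, W) = 4 + 5 = 9)
12221 + S(sqrt(A(-2, -7) + u(-8))) = 12221 + (sqrt(9 + 7*sqrt(-8)))**2 = 12221 + (sqrt(9 + 7*(2*I*sqrt(2))))**2 = 12221 + (sqrt(9 + 14*I*sqrt(2)))**2 = 12221 + (9 + 14*I*sqrt(2)) = 12230 + 14*I*sqrt(2)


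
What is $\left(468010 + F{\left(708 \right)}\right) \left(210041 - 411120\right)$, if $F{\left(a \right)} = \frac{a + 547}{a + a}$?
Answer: $- \frac{133255739984785}{1416} \approx -9.4107 \cdot 10^{10}$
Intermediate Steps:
$F{\left(a \right)} = \frac{547 + a}{2 a}$
$\left(468010 + F{\left(708 \right)}\right) \left(210041 - 411120\right) = \left(468010 + \frac{547 + 708}{2 \cdot 708}\right) \left(210041 - 411120\right) = \left(468010 + \frac{1}{2} \cdot \frac{1}{708} \cdot 1255\right) \left(-201079\right) = \left(468010 + \frac{1255}{1416}\right) \left(-201079\right) = \frac{662703415}{1416} \left(-201079\right) = - \frac{133255739984785}{1416}$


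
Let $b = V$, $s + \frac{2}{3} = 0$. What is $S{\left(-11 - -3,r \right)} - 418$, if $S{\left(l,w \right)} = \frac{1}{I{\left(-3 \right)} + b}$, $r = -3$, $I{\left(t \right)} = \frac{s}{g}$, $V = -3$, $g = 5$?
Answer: $- \frac{19661}{47} \approx -418.32$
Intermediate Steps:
$s = - \frac{2}{3}$ ($s = - \frac{2}{3} + 0 = - \frac{2}{3} \approx -0.66667$)
$I{\left(t \right)} = - \frac{2}{15}$ ($I{\left(t \right)} = - \frac{2}{3 \cdot 5} = \left(- \frac{2}{3}\right) \frac{1}{5} = - \frac{2}{15}$)
$b = -3$
$S{\left(l,w \right)} = - \frac{15}{47}$ ($S{\left(l,w \right)} = \frac{1}{- \frac{2}{15} - 3} = \frac{1}{- \frac{47}{15}} = - \frac{15}{47}$)
$S{\left(-11 - -3,r \right)} - 418 = - \frac{15}{47} - 418 = - \frac{19661}{47}$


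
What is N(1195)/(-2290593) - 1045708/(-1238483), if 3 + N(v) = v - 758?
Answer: 2394753923222/2836860490419 ≈ 0.84416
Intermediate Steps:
N(v) = -761 + v (N(v) = -3 + (v - 758) = -3 + (-758 + v) = -761 + v)
N(1195)/(-2290593) - 1045708/(-1238483) = (-761 + 1195)/(-2290593) - 1045708/(-1238483) = 434*(-1/2290593) - 1045708*(-1/1238483) = -434/2290593 + 1045708/1238483 = 2394753923222/2836860490419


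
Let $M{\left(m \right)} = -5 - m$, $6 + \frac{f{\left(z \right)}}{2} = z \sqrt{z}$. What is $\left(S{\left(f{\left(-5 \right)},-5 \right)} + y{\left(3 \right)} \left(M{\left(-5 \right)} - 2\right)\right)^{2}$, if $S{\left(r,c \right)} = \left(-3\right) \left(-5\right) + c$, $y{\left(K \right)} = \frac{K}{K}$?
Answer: $64$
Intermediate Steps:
$y{\left(K \right)} = 1$
$f{\left(z \right)} = -12 + 2 z^{\frac{3}{2}}$ ($f{\left(z \right)} = -12 + 2 z \sqrt{z} = -12 + 2 z^{\frac{3}{2}}$)
$S{\left(r,c \right)} = 15 + c$
$\left(S{\left(f{\left(-5 \right)},-5 \right)} + y{\left(3 \right)} \left(M{\left(-5 \right)} - 2\right)\right)^{2} = \left(\left(15 - 5\right) + 1 \left(\left(-5 - -5\right) - 2\right)\right)^{2} = \left(10 + 1 \left(\left(-5 + 5\right) - 2\right)\right)^{2} = \left(10 + 1 \left(0 - 2\right)\right)^{2} = \left(10 + 1 \left(-2\right)\right)^{2} = \left(10 - 2\right)^{2} = 8^{2} = 64$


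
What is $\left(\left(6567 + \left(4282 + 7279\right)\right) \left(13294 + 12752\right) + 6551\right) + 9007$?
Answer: $472177446$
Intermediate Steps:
$\left(\left(6567 + \left(4282 + 7279\right)\right) \left(13294 + 12752\right) + 6551\right) + 9007 = \left(\left(6567 + 11561\right) 26046 + 6551\right) + 9007 = \left(18128 \cdot 26046 + 6551\right) + 9007 = \left(472161888 + 6551\right) + 9007 = 472168439 + 9007 = 472177446$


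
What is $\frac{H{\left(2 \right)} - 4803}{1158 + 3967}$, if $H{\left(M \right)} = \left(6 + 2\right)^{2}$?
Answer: $- \frac{4739}{5125} \approx -0.92468$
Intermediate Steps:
$H{\left(M \right)} = 64$ ($H{\left(M \right)} = 8^{2} = 64$)
$\frac{H{\left(2 \right)} - 4803}{1158 + 3967} = \frac{64 - 4803}{1158 + 3967} = - \frac{4739}{5125}$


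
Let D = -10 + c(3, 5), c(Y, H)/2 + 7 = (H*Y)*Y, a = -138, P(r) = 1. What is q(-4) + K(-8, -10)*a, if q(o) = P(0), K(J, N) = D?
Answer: -9107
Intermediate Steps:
c(Y, H) = -14 + 2*H*Y² (c(Y, H) = -14 + 2*((H*Y)*Y) = -14 + 2*(H*Y²) = -14 + 2*H*Y²)
D = 66 (D = -10 + (-14 + 2*5*3²) = -10 + (-14 + 2*5*9) = -10 + (-14 + 90) = -10 + 76 = 66)
K(J, N) = 66
q(o) = 1
q(-4) + K(-8, -10)*a = 1 + 66*(-138) = 1 - 9108 = -9107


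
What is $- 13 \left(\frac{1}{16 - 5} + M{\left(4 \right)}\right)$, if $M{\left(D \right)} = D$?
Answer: $- \frac{585}{11} \approx -53.182$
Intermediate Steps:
$- 13 \left(\frac{1}{16 - 5} + M{\left(4 \right)}\right) = - 13 \left(\frac{1}{16 - 5} + 4\right) = - 13 \left(\frac{1}{11} + 4\right) = \left(-13\right) \frac{45}{11} = - \frac{585}{11}$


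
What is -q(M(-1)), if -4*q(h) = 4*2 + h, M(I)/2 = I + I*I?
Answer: 2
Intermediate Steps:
M(I) = 2*I + 2*I² (M(I) = 2*(I + I*I) = 2*(I + I²) = 2*I + 2*I²)
q(h) = -2 - h/4 (q(h) = -(4*2 + h)/4 = -(8 + h)/4 = -2 - h/4)
-q(M(-1)) = -(-2 - (-1)*(1 - 1)/2) = -(-2 - (-1)*0/2) = -(-2 - ¼*0) = -(-2 + 0) = -1*(-2) = 2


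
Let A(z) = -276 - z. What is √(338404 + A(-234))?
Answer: √338362 ≈ 581.69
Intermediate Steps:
√(338404 + A(-234)) = √(338404 + (-276 - 1*(-234))) = √(338404 + (-276 + 234)) = √(338404 - 42) = √338362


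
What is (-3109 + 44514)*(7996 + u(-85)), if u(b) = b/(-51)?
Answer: 993430165/3 ≈ 3.3114e+8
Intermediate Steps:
u(b) = -b/51 (u(b) = b*(-1/51) = -b/51)
(-3109 + 44514)*(7996 + u(-85)) = (-3109 + 44514)*(7996 - 1/51*(-85)) = 41405*(7996 + 5/3) = 41405*(23993/3) = 993430165/3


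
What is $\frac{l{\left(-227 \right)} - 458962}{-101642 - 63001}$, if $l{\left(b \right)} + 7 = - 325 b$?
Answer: $\frac{128398}{54881} \approx 2.3396$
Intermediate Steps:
$l{\left(b \right)} = -7 - 325 b$
$\frac{l{\left(-227 \right)} - 458962}{-101642 - 63001} = \frac{\left(-7 - -73775\right) - 458962}{-101642 - 63001} = \frac{\left(-7 + 73775\right) - 458962}{-164643} = \left(73768 - 458962\right) \left(- \frac{1}{164643}\right) = \left(-385194\right) \left(- \frac{1}{164643}\right) = \frac{128398}{54881}$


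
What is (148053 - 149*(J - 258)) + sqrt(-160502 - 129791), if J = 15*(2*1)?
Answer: 182025 + 43*I*sqrt(157) ≈ 1.8203e+5 + 538.79*I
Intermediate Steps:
J = 30 (J = 15*2 = 30)
(148053 - 149*(J - 258)) + sqrt(-160502 - 129791) = (148053 - 149*(30 - 258)) + sqrt(-160502 - 129791) = (148053 - 149*(-228)) + sqrt(-290293) = (148053 + 33972) + 43*I*sqrt(157) = 182025 + 43*I*sqrt(157)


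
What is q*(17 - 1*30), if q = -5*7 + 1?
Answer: 442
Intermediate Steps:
q = -34 (q = -35 + 1 = -34)
q*(17 - 1*30) = -34*(17 - 1*30) = -34*(17 - 30) = -34*(-13) = 442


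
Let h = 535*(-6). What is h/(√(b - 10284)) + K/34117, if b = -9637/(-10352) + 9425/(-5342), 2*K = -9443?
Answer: -9443/68234 + 12840*I*√491443483466580437/284377617901 ≈ -0.13839 + 31.652*I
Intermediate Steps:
K = -9443/2 (K = (½)*(-9443) = -9443/2 ≈ -4721.5)
h = -3210
b = -23043373/27650192 (b = -9637*(-1/10352) + 9425*(-1/5342) = 9637/10352 - 9425/5342 = -23043373/27650192 ≈ -0.83339)
h/(√(b - 10284)) + K/34117 = -3210/√(-23043373/27650192 - 10284) - 9443/2/34117 = -3210*(-4*I*√491443483466580437/284377617901) - 9443/2*1/34117 = -3210*(-4*I*√491443483466580437/284377617901) - 9443/68234 = -(-12840)*I*√491443483466580437/284377617901 - 9443/68234 = 12840*I*√491443483466580437/284377617901 - 9443/68234 = -9443/68234 + 12840*I*√491443483466580437/284377617901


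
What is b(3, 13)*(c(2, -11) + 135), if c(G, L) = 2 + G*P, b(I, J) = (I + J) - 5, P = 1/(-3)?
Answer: 4499/3 ≈ 1499.7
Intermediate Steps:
P = -1/3 ≈ -0.33333
b(I, J) = -5 + I + J
c(G, L) = 2 - G/3 (c(G, L) = 2 + G*(-1/3) = 2 - G/3)
b(3, 13)*(c(2, -11) + 135) = (-5 + 3 + 13)*((2 - 1/3*2) + 135) = 11*((2 - 2/3) + 135) = 11*(4/3 + 135) = 11*(409/3) = 4499/3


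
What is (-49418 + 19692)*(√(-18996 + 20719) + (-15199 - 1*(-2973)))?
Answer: 363430076 - 29726*√1723 ≈ 3.6220e+8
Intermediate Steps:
(-49418 + 19692)*(√(-18996 + 20719) + (-15199 - 1*(-2973))) = -29726*(√1723 + (-15199 + 2973)) = -29726*(√1723 - 12226) = -29726*(-12226 + √1723) = 363430076 - 29726*√1723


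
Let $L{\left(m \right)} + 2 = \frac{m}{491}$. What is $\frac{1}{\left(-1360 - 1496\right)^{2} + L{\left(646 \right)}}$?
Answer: $\frac{491}{4004957040} \approx 1.226 \cdot 10^{-7}$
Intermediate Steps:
$L{\left(m \right)} = -2 + \frac{m}{491}$
$\frac{1}{\left(-1360 - 1496\right)^{2} + L{\left(646 \right)}} = \frac{1}{\left(-1360 - 1496\right)^{2} + \left(-2 + \frac{1}{491} \cdot 646\right)} = \frac{1}{\left(-2856\right)^{2} + \left(-2 + \frac{646}{491}\right)} = \frac{1}{8156736 - \frac{336}{491}} = \frac{1}{\frac{4004957040}{491}} = \frac{491}{4004957040}$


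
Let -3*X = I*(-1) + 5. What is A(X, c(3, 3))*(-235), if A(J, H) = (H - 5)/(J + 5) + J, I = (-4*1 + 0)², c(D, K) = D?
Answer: -31490/39 ≈ -807.44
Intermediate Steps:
I = 16 (I = (-4 + 0)² = (-4)² = 16)
X = 11/3 (X = -(16*(-1) + 5)/3 = -(-16 + 5)/3 = -⅓*(-11) = 11/3 ≈ 3.6667)
A(J, H) = J + (-5 + H)/(5 + J) (A(J, H) = (-5 + H)/(5 + J) + J = J + (-5 + H)/(5 + J))
A(X, c(3, 3))*(-235) = ((-5 + 3 + (11/3)² + 5*(11/3))/(5 + 11/3))*(-235) = ((-5 + 3 + 121/9 + 55/3)/(26/3))*(-235) = ((3/26)*(268/9))*(-235) = (134/39)*(-235) = -31490/39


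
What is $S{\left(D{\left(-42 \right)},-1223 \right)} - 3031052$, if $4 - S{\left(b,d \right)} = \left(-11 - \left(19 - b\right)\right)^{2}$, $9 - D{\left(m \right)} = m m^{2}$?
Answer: $-5488951537$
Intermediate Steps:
$D{\left(m \right)} = 9 - m^{3}$ ($D{\left(m \right)} = 9 - m m^{2} = 9 - m^{3}$)
$S{\left(b,d \right)} = 4 - \left(-30 + b\right)^{2}$ ($S{\left(b,d \right)} = 4 - \left(-11 - \left(19 - b\right)\right)^{2} = 4 - \left(-11 + \left(-19 + b\right)\right)^{2} = 4 - \left(-30 + b\right)^{2}$)
$S{\left(D{\left(-42 \right)},-1223 \right)} - 3031052 = \left(4 - \left(-30 + \left(9 - \left(-42\right)^{3}\right)\right)^{2}\right) - 3031052 = \left(4 - \left(-30 + \left(9 - -74088\right)\right)^{2}\right) - 3031052 = \left(4 - \left(-30 + \left(9 + 74088\right)\right)^{2}\right) - 3031052 = \left(4 - \left(-30 + 74097\right)^{2}\right) - 3031052 = \left(4 - 74067^{2}\right) - 3031052 = \left(4 - 5485920489\right) - 3031052 = -5485920485 - 3031052 = -5488951537$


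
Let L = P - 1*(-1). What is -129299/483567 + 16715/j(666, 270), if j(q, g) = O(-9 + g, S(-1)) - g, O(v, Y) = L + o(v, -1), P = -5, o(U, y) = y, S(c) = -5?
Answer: -1623675926/26596185 ≈ -61.049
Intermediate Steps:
L = -4 (L = -5 - 1*(-1) = -5 + 1 = -4)
O(v, Y) = -5 (O(v, Y) = -4 - 1 = -5)
j(q, g) = -5 - g
-129299/483567 + 16715/j(666, 270) = -129299/483567 + 16715/(-5 - 1*270) = -129299*1/483567 + 16715/(-5 - 270) = -129299/483567 + 16715/(-275) = -129299/483567 + 16715*(-1/275) = -129299/483567 - 3343/55 = -1623675926/26596185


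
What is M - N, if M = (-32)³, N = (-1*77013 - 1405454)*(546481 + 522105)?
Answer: 1584143448894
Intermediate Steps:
N = -1584143481662 (N = (-77013 - 1405454)*1068586 = -1482467*1068586 = -1584143481662)
M = -32768
M - N = -32768 - 1*(-1584143481662) = -32768 + 1584143481662 = 1584143448894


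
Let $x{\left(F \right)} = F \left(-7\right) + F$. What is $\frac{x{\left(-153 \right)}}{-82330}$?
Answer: $- \frac{459}{41165} \approx -0.01115$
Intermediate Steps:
$x{\left(F \right)} = - 6 F$ ($x{\left(F \right)} = - 7 F + F = - 6 F$)
$\frac{x{\left(-153 \right)}}{-82330} = \frac{\left(-6\right) \left(-153\right)}{-82330} = 918 \left(- \frac{1}{82330}\right) = - \frac{459}{41165}$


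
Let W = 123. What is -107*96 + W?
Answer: -10149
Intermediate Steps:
-107*96 + W = -107*96 + 123 = -10272 + 123 = -10149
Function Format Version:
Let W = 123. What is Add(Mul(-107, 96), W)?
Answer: -10149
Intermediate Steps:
Add(Mul(-107, 96), W) = Add(Mul(-107, 96), 123) = Add(-10272, 123) = -10149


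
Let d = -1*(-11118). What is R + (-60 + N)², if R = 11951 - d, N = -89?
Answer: 23034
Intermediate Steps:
d = 11118
R = 833 (R = 11951 - 1*11118 = 11951 - 11118 = 833)
R + (-60 + N)² = 833 + (-60 - 89)² = 833 + (-149)² = 833 + 22201 = 23034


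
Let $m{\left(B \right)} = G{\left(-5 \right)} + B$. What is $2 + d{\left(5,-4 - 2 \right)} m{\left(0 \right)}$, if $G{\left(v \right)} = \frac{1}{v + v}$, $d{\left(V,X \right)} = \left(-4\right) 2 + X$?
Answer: $\frac{17}{5} \approx 3.4$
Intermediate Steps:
$d{\left(V,X \right)} = -8 + X$
$G{\left(v \right)} = \frac{1}{2 v}$
$m{\left(B \right)} = - \frac{1}{10} + B$ ($m{\left(B \right)} = \frac{1}{2 \left(-5\right)} + B = \frac{1}{2} \left(- \frac{1}{5}\right) + B = - \frac{1}{10} + B$)
$2 + d{\left(5,-4 - 2 \right)} m{\left(0 \right)} = 2 + \left(-8 - 6\right) \left(- \frac{1}{10} + 0\right) = 2 + \left(-8 - 6\right) \left(- \frac{1}{10}\right) = 2 - - \frac{7}{5} = 2 + \frac{7}{5} = \frac{17}{5}$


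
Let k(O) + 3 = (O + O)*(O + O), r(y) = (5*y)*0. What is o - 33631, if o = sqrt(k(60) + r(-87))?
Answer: -33631 + sqrt(14397) ≈ -33511.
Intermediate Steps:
r(y) = 0
k(O) = -3 + 4*O**2 (k(O) = -3 + (O + O)*(O + O) = -3 + (2*O)*(2*O) = -3 + 4*O**2)
o = sqrt(14397) (o = sqrt((-3 + 4*60**2) + 0) = sqrt((-3 + 4*3600) + 0) = sqrt((-3 + 14400) + 0) = sqrt(14397 + 0) = sqrt(14397) ≈ 119.99)
o - 33631 = sqrt(14397) - 33631 = -33631 + sqrt(14397)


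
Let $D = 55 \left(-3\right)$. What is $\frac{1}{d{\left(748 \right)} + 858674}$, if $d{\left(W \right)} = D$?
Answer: $\frac{1}{858509} \approx 1.1648 \cdot 10^{-6}$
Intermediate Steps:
$D = -165$
$d{\left(W \right)} = -165$
$\frac{1}{d{\left(748 \right)} + 858674} = \frac{1}{-165 + 858674} = \frac{1}{858509}$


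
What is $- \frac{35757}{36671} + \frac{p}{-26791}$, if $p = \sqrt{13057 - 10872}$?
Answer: $- \frac{35757}{36671} - \frac{\sqrt{2185}}{26791} \approx -0.97682$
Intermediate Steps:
$p = \sqrt{2185} \approx 46.744$
$- \frac{35757}{36671} + \frac{p}{-26791} = - \frac{35757}{36671} + \frac{\sqrt{2185}}{-26791} = \left(-35757\right) \frac{1}{36671} + \sqrt{2185} \left(- \frac{1}{26791}\right) = - \frac{35757}{36671} - \frac{\sqrt{2185}}{26791}$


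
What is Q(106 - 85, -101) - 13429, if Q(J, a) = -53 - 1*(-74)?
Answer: -13408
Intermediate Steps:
Q(J, a) = 21 (Q(J, a) = -53 + 74 = 21)
Q(106 - 85, -101) - 13429 = 21 - 13429 = -13408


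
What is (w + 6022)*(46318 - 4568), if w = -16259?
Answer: -427394750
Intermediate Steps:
(w + 6022)*(46318 - 4568) = (-16259 + 6022)*(46318 - 4568) = -10237*41750 = -427394750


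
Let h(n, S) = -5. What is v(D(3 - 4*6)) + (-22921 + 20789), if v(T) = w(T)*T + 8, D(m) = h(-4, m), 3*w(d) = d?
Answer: -6347/3 ≈ -2115.7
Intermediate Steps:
w(d) = d/3
D(m) = -5
v(T) = 8 + T²/3 (v(T) = (T/3)*T + 8 = T²/3 + 8 = 8 + T²/3)
v(D(3 - 4*6)) + (-22921 + 20789) = (8 + (⅓)*(-5)²) + (-22921 + 20789) = (8 + (⅓)*25) - 2132 = (8 + 25/3) - 2132 = 49/3 - 2132 = -6347/3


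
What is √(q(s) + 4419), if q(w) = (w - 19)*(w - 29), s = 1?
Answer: 3*√547 ≈ 70.164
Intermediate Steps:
q(w) = (-29 + w)*(-19 + w) (q(w) = (-19 + w)*(-29 + w) = (-29 + w)*(-19 + w))
√(q(s) + 4419) = √((551 + 1² - 48*1) + 4419) = √((551 + 1 - 48) + 4419) = √(504 + 4419) = √4923 = 3*√547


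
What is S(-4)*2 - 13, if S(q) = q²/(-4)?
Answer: -21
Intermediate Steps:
S(q) = -q²/4 (S(q) = q²*(-¼) = -q²/4)
S(-4)*2 - 13 = -¼*(-4)²*2 - 13 = -¼*16*2 - 13 = -4*2 - 13 = -8 - 13 = -21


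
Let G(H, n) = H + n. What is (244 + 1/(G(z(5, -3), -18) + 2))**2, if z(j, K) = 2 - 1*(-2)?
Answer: 8567329/144 ≈ 59495.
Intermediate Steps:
z(j, K) = 4 (z(j, K) = 2 + 2 = 4)
(244 + 1/(G(z(5, -3), -18) + 2))**2 = (244 + 1/((4 - 18) + 2))**2 = (244 + 1/(-14 + 2))**2 = (244 + 1/(-12))**2 = (244 - 1/12)**2 = (2927/12)**2 = 8567329/144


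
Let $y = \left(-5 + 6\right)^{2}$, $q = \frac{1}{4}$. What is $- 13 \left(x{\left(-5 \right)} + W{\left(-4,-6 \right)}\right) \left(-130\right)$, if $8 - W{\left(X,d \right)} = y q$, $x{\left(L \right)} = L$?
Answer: $\frac{9295}{2} \approx 4647.5$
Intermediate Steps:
$q = \frac{1}{4} \approx 0.25$
$y = 1$ ($y = 1^{2} = 1$)
$W{\left(X,d \right)} = \frac{31}{4}$ ($W{\left(X,d \right)} = 8 - 1 \cdot \frac{1}{4} = 8 - \frac{1}{4} = \frac{31}{4}$)
$- 13 \left(x{\left(-5 \right)} + W{\left(-4,-6 \right)}\right) \left(-130\right) = - 13 \left(-5 + \frac{31}{4}\right) \left(-130\right) = \left(-13\right) \frac{11}{4} \left(-130\right) = \left(- \frac{143}{4}\right) \left(-130\right) = \frac{9295}{2}$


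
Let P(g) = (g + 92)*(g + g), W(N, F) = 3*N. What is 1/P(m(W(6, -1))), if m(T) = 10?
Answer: 1/2040 ≈ 0.00049020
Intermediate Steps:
P(g) = 2*g*(92 + g) (P(g) = (92 + g)*(2*g) = 2*g*(92 + g))
1/P(m(W(6, -1))) = 1/(2*10*(92 + 10)) = 1/(2*10*102) = 1/2040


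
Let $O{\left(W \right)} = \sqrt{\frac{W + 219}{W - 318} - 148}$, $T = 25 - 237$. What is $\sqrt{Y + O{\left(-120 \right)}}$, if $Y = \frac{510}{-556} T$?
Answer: $\frac{\sqrt{80087835720 + 2820866 i \sqrt{3159586}}}{20294} \approx 13.952 + 0.43632 i$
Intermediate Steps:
$T = -212$
$Y = \frac{27030}{139}$ ($Y = \frac{510}{-556} \left(-212\right) = 510 \left(- \frac{1}{556}\right) \left(-212\right) = \left(- \frac{255}{278}\right) \left(-212\right) = \frac{27030}{139} \approx 194.46$)
$O{\left(W \right)} = \sqrt{-148 + \frac{219 + W}{-318 + W}}$ ($O{\left(W \right)} = \sqrt{\frac{219 + W}{-318 + W} - 148} = \sqrt{-148 + \frac{219 + W}{-318 + W}}$)
$\sqrt{Y + O{\left(-120 \right)}} = \sqrt{\frac{27030}{139} + \sqrt{3} \sqrt{\frac{15761 - -5880}{-318 - 120}}} = \sqrt{\frac{27030}{139} + \sqrt{3} \sqrt{\frac{15761 + 5880}{-438}}} = \sqrt{\frac{27030}{139} + \sqrt{3} \sqrt{\left(- \frac{1}{438}\right) 21641}} = \sqrt{\frac{27030}{139} + \sqrt{3} \sqrt{- \frac{21641}{438}}} = \sqrt{\frac{27030}{139} + \sqrt{3} \frac{i \sqrt{9478758}}{438}} = \sqrt{\frac{27030}{139} + \frac{i \sqrt{3159586}}{146}}$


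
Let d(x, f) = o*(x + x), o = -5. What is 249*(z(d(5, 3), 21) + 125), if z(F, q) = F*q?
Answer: -230325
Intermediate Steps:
d(x, f) = -10*x (d(x, f) = -5*(x + x) = -10*x)
249*(z(d(5, 3), 21) + 125) = 249*(-10*5*21 + 125) = 249*(-50*21 + 125) = 249*(-1050 + 125) = 249*(-925) = -230325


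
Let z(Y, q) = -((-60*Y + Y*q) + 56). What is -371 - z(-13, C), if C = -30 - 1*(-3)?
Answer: 816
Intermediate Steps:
C = -27 (C = -30 + 3 = -27)
z(Y, q) = -56 + 60*Y - Y*q (z(Y, q) = -(56 - 60*Y + Y*q) = -56 + 60*Y - Y*q)
-371 - z(-13, C) = -371 - (-56 + 60*(-13) - 1*(-13)*(-27)) = -371 - (-56 - 780 - 351) = -371 - 1*(-1187) = -371 + 1187 = 816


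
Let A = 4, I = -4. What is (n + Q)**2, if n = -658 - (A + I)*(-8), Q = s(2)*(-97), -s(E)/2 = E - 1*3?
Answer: 725904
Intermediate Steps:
s(E) = 6 - 2*E (s(E) = -2*(E - 1*3) = -2*(E - 3) = -2*(-3 + E) = 6 - 2*E)
Q = -194 (Q = (6 - 2*2)*(-97) = (6 - 4)*(-97) = 2*(-97) = -194)
n = -658 (n = -658 - (4 - 4)*(-8) = -658 - 0*(-8) = -658 - 1*0 = -658 + 0 = -658)
(n + Q)**2 = (-658 - 194)**2 = (-852)**2 = 725904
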